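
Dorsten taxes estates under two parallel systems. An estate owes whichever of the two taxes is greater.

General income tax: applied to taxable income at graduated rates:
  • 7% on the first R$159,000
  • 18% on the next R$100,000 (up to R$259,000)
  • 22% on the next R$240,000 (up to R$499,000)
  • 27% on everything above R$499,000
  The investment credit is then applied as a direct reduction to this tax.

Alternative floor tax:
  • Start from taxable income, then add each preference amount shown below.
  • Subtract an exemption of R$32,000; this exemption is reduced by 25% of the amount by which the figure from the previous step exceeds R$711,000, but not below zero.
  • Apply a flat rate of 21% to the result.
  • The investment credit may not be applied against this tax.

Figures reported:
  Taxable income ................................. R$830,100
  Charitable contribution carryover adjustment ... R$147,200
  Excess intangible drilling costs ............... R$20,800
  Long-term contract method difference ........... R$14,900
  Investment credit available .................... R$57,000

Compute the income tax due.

R$212,730

Alternative floor tax:
  Adjusted income: R$830,100 + R$147,200 + R$20,800 + R$14,900 = R$1,013,000
  Exemption: 25% × (R$1,013,000 − R$711,000) = R$75,500 ≥ R$32,000, so the exemption is fully phased out
  Base: R$1,013,000 − R$0 = R$1,013,000
  R$1,013,000 × 21% = R$212,730

General income tax:
  R$159,000 × 7% = R$11,130
  R$100,000 × 18% = R$18,000
  R$240,000 × 22% = R$52,800
  R$331,100 × 27% = R$89,397
  → R$171,327
  Less investment credit R$57,000 → R$114,327

R$212,730 > R$114,327, so the alternative floor tax is the binding amount.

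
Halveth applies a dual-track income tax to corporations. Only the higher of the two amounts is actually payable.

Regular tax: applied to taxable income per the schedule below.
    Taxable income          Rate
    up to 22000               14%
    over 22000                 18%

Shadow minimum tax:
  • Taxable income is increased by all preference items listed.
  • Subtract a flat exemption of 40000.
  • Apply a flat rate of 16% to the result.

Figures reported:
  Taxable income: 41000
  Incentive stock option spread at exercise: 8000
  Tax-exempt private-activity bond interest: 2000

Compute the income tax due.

Shadow minimum tax:
  Adjusted income: 41000 + 8000 + 2000 = 51000
  Less exemption 40000 → base 11000
  11000 × 16% = 1760

Regular tax:
  22000 × 14% = 3080
  19000 × 18% = 3420
  → 6500

6500 > 1760, so the regular tax governs.

6500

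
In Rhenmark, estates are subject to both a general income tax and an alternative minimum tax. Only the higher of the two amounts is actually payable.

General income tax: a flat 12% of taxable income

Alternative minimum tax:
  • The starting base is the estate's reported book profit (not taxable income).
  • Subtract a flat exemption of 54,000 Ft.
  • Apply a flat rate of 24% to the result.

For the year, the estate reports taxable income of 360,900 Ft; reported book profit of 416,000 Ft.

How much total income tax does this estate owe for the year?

86,880 Ft

General income tax:
  360,900 Ft × 12% = 43,308 Ft

Alternative minimum tax:
  Base (reported book profit): 416,000 Ft
  Less exemption 54,000 Ft → base 362,000 Ft
  362,000 Ft × 24% = 86,880 Ft

86,880 Ft > 43,308 Ft, so the alternative minimum tax is the binding amount.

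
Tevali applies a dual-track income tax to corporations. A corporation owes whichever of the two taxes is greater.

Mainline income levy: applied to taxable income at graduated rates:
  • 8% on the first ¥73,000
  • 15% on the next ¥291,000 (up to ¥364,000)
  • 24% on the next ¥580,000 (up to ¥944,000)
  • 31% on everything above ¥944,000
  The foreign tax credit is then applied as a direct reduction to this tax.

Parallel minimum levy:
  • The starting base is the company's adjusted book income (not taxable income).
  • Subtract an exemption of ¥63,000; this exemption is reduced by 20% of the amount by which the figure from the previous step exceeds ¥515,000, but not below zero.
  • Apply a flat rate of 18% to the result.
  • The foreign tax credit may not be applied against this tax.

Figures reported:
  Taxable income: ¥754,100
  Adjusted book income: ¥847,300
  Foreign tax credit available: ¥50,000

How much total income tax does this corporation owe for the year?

¥152,514

Parallel minimum levy:
  Base (adjusted book income): ¥847,300
  Exemption: 20% × (¥847,300 − ¥515,000) = ¥66,460 ≥ ¥63,000, so the exemption is fully phased out
  Base: ¥847,300 − ¥0 = ¥847,300
  ¥847,300 × 18% = ¥152,514

Mainline income levy:
  ¥73,000 × 8% = ¥5,840
  ¥291,000 × 15% = ¥43,650
  ¥390,100 × 24% = ¥93,624
  → ¥143,114
  Less foreign tax credit ¥50,000 → ¥93,114

¥152,514 > ¥93,114, so the parallel minimum levy is the binding amount.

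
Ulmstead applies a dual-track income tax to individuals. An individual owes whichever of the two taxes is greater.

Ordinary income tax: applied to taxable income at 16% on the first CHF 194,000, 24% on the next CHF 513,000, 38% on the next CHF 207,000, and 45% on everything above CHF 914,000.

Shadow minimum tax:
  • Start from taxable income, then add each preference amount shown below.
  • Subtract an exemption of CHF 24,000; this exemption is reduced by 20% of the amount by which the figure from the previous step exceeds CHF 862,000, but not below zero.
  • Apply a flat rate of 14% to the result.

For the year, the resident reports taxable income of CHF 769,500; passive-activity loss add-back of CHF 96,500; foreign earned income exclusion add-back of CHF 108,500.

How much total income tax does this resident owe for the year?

CHF 177,910

Shadow minimum tax:
  Adjusted income: CHF 769,500 + CHF 96,500 + CHF 108,500 = CHF 974,500
  Exemption: CHF 24,000 − 20% × (CHF 974,500 − CHF 862,000) = CHF 24,000 − CHF 22,500 = CHF 1,500
  Base: CHF 974,500 − CHF 1,500 = CHF 973,000
  CHF 973,000 × 14% = CHF 136,220

Ordinary income tax:
  CHF 194,000 × 16% = CHF 31,040
  CHF 513,000 × 24% = CHF 123,120
  CHF 62,500 × 38% = CHF 23,750
  → CHF 177,910

CHF 177,910 > CHF 136,220, so the ordinary income tax governs.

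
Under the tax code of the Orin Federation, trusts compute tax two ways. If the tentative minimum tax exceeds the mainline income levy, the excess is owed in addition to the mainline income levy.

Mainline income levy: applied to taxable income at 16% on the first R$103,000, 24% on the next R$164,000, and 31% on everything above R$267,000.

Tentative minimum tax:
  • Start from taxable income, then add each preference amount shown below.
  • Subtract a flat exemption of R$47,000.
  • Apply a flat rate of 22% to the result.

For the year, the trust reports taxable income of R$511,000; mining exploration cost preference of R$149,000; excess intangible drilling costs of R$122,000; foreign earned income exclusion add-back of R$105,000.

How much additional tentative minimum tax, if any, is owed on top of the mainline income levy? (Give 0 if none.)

R$53,320

Tentative minimum tax:
  Adjusted income: R$511,000 + R$149,000 + R$122,000 + R$105,000 = R$887,000
  Less exemption R$47,000 → base R$840,000
  R$840,000 × 22% = R$184,800

Mainline income levy:
  R$103,000 × 16% = R$16,480
  R$164,000 × 24% = R$39,360
  R$244,000 × 31% = R$75,640
  → R$131,480

Excess of tentative minimum tax over mainline income levy: R$184,800 − R$131,480 = R$53,320.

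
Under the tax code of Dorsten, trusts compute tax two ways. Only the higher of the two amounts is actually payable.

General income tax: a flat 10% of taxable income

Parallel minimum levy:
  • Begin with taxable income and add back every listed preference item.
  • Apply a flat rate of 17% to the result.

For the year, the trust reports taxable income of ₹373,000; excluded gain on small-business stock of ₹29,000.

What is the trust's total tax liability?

₹68,340

Parallel minimum levy:
  Adjusted income: ₹373,000 + ₹29,000 = ₹402,000
  ₹402,000 × 17% = ₹68,340

General income tax:
  ₹373,000 × 10% = ₹37,300

₹68,340 > ₹37,300, so the parallel minimum levy is the binding amount.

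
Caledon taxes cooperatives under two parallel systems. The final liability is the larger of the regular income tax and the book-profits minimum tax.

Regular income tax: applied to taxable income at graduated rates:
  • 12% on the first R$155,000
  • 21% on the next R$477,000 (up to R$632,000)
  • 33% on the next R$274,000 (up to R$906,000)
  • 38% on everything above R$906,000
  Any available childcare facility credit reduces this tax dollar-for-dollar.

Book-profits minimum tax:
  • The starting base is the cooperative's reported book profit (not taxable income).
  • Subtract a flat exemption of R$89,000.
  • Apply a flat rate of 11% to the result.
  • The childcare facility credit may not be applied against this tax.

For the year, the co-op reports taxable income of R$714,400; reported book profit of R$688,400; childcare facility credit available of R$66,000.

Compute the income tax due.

R$79,962

Regular income tax:
  R$155,000 × 12% = R$18,600
  R$477,000 × 21% = R$100,170
  R$82,400 × 33% = R$27,192
  → R$145,962
  Less childcare facility credit R$66,000 → R$79,962

Book-profits minimum tax:
  Base (reported book profit): R$688,400
  Less exemption R$89,000 → base R$599,400
  R$599,400 × 11% = R$65,934

R$79,962 > R$65,934, so the regular income tax governs.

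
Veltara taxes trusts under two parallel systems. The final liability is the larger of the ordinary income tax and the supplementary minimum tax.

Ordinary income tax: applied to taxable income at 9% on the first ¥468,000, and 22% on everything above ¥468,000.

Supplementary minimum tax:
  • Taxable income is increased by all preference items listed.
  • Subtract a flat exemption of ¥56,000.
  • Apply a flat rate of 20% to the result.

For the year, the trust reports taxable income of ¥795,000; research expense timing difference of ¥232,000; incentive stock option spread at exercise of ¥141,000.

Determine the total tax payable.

Supplementary minimum tax:
  Adjusted income: ¥795,000 + ¥232,000 + ¥141,000 = ¥1,168,000
  Less exemption ¥56,000 → base ¥1,112,000
  ¥1,112,000 × 20% = ¥222,400

Ordinary income tax:
  ¥468,000 × 9% = ¥42,120
  ¥327,000 × 22% = ¥71,940
  → ¥114,060

¥222,400 > ¥114,060, so the supplementary minimum tax is the binding amount.

¥222,400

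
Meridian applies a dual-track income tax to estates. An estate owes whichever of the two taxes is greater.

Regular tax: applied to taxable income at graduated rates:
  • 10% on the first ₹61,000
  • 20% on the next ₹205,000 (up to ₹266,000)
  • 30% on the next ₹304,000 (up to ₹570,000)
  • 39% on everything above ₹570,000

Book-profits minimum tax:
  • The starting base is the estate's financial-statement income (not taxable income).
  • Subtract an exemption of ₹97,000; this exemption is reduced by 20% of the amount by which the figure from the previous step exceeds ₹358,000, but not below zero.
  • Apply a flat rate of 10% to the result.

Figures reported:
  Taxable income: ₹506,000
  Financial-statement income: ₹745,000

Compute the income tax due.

₹119,100

Book-profits minimum tax:
  Base (financial-statement income): ₹745,000
  Exemption: ₹97,000 − 20% × (₹745,000 − ₹358,000) = ₹97,000 − ₹77,400 = ₹19,600
  Base: ₹745,000 − ₹19,600 = ₹725,400
  ₹725,400 × 10% = ₹72,540

Regular tax:
  ₹61,000 × 10% = ₹6,100
  ₹205,000 × 20% = ₹41,000
  ₹240,000 × 30% = ₹72,000
  → ₹119,100

₹119,100 > ₹72,540, so the regular tax governs.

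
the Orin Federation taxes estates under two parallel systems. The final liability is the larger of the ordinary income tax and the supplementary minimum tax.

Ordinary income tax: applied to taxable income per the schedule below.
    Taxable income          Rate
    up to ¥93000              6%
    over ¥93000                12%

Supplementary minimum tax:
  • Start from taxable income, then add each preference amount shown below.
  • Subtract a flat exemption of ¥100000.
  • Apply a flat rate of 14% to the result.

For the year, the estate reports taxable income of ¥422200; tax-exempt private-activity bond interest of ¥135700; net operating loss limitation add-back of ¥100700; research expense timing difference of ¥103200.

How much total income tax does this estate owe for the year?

¥92652

Supplementary minimum tax:
  Adjusted income: ¥422200 + ¥135700 + ¥100700 + ¥103200 = ¥761800
  Less exemption ¥100000 → base ¥661800
  ¥661800 × 14% = ¥92652

Ordinary income tax:
  ¥93000 × 6% = ¥5580
  ¥329200 × 12% = ¥39504
  → ¥45084

¥92652 > ¥45084, so the supplementary minimum tax is the binding amount.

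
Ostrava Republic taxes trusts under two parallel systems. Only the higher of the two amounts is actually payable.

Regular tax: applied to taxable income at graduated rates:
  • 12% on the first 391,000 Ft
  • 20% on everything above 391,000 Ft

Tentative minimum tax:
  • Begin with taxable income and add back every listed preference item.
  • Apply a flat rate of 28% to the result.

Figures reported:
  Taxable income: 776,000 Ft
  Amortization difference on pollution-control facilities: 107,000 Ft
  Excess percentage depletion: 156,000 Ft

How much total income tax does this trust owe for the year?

Regular tax:
  391,000 Ft × 12% = 46,920 Ft
  385,000 Ft × 20% = 77,000 Ft
  → 123,920 Ft

Tentative minimum tax:
  Adjusted income: 776,000 Ft + 107,000 Ft + 156,000 Ft = 1,039,000 Ft
  1,039,000 Ft × 28% = 290,920 Ft

290,920 Ft > 123,920 Ft, so the tentative minimum tax is the binding amount.

290,920 Ft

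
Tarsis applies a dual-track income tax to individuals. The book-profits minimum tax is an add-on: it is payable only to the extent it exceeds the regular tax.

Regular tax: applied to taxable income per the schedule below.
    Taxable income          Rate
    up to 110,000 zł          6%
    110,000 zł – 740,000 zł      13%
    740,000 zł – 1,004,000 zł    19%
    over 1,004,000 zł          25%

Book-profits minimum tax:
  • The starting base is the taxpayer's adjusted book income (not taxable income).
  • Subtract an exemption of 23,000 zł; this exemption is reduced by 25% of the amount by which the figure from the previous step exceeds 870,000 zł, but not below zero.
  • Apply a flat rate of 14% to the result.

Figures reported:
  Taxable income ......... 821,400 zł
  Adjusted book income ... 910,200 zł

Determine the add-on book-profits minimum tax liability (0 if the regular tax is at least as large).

21,649 zł

Book-profits minimum tax:
  Base (adjusted book income): 910,200 zł
  Exemption: 23,000 zł − 25% × (910,200 zł − 870,000 zł) = 23,000 zł − 10,050 zł = 12,950 zł
  Base: 910,200 zł − 12,950 zł = 897,250 zł
  897,250 zł × 14% = 125,615 zł

Regular tax:
  110,000 zł × 6% = 6,600 zł
  630,000 zł × 13% = 81,900 zł
  81,400 zł × 19% = 15,466 zł
  → 103,966 zł

Excess of book-profits minimum tax over regular tax: 125,615 zł − 103,966 zł = 21,649 zł.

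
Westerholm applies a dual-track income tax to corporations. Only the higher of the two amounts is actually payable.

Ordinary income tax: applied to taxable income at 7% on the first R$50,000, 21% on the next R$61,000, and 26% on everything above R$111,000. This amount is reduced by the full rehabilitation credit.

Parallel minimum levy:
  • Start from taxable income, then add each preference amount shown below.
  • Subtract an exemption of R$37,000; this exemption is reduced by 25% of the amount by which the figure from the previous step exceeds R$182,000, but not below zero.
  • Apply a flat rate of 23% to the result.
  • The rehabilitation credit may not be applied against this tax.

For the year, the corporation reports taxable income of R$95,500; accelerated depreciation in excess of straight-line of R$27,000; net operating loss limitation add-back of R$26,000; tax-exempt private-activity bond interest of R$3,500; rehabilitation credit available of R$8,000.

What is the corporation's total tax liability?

Ordinary income tax:
  R$50,000 × 7% = R$3,500
  R$45,500 × 21% = R$9,555
  → R$13,055
  Less rehabilitation credit R$8,000 → R$5,055

Parallel minimum levy:
  Adjusted income: R$95,500 + R$27,000 + R$26,000 + R$3,500 = R$152,000
  Exemption: R$152,000 ≤ R$182,000, so full R$37,000 applies
  Base: R$152,000 − R$37,000 = R$115,000
  R$115,000 × 23% = R$26,450

R$26,450 > R$5,055, so the parallel minimum levy is the binding amount.

R$26,450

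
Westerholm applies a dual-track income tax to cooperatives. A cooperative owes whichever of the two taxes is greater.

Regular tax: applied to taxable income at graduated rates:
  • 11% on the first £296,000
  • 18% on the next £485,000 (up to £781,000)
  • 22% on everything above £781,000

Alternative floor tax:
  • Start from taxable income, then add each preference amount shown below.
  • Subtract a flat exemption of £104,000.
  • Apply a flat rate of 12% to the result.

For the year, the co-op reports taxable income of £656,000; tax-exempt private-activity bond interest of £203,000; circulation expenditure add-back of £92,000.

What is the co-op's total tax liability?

Regular tax:
  £296,000 × 11% = £32,560
  £360,000 × 18% = £64,800
  → £97,360

Alternative floor tax:
  Adjusted income: £656,000 + £203,000 + £92,000 = £951,000
  Less exemption £104,000 → base £847,000
  £847,000 × 12% = £101,640

£101,640 > £97,360, so the alternative floor tax is the binding amount.

£101,640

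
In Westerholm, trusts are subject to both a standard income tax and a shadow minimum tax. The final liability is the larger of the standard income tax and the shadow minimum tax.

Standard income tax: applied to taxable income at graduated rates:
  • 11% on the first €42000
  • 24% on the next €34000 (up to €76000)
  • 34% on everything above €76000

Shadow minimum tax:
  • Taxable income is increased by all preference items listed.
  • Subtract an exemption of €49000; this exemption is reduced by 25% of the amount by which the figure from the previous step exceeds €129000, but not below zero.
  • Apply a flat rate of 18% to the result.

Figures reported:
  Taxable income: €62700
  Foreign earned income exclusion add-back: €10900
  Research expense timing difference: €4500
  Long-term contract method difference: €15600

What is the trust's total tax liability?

Standard income tax:
  €42000 × 11% = €4620
  €20700 × 24% = €4968
  → €9588

Shadow minimum tax:
  Adjusted income: €62700 + €10900 + €4500 + €15600 = €93700
  Exemption: €93700 ≤ €129000, so full €49000 applies
  Base: €93700 − €49000 = €44700
  €44700 × 18% = €8046

€9588 > €8046, so the standard income tax governs.

€9588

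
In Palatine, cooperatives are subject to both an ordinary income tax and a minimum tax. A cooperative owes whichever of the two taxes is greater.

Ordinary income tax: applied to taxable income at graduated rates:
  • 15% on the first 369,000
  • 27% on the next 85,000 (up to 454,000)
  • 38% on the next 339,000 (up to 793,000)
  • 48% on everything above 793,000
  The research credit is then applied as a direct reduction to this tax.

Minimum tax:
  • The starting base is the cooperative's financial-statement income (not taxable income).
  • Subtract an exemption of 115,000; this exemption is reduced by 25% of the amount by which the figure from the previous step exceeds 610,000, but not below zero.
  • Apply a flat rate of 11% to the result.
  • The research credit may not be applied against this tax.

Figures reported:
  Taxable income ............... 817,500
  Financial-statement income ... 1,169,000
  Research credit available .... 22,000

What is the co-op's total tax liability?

196,880

Minimum tax:
  Base (financial-statement income): 1,169,000
  Exemption: 25% × (1,169,000 − 610,000) = 139,750 ≥ 115,000, so the exemption is fully phased out
  Base: 1,169,000 − 0 = 1,169,000
  1,169,000 × 11% = 128,590

Ordinary income tax:
  369,000 × 15% = 55,350
  85,000 × 27% = 22,950
  339,000 × 38% = 128,820
  24,500 × 48% = 11,760
  → 218,880
  Less research credit 22,000 → 196,880

196,880 > 128,590, so the ordinary income tax governs.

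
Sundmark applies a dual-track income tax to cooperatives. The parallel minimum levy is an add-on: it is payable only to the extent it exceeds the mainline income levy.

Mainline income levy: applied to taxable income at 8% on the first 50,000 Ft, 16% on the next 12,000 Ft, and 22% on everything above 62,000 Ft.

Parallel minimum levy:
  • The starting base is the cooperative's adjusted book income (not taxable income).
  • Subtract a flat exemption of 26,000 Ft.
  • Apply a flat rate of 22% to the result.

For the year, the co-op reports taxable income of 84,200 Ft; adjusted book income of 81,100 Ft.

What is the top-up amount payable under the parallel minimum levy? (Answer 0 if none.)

1,318 Ft

Mainline income levy:
  50,000 Ft × 8% = 4,000 Ft
  12,000 Ft × 16% = 1,920 Ft
  22,200 Ft × 22% = 4,884 Ft
  → 10,804 Ft

Parallel minimum levy:
  Base (adjusted book income): 81,100 Ft
  Less exemption 26,000 Ft → base 55,100 Ft
  55,100 Ft × 22% = 12,122 Ft

Excess of parallel minimum levy over mainline income levy: 12,122 Ft − 10,804 Ft = 1,318 Ft.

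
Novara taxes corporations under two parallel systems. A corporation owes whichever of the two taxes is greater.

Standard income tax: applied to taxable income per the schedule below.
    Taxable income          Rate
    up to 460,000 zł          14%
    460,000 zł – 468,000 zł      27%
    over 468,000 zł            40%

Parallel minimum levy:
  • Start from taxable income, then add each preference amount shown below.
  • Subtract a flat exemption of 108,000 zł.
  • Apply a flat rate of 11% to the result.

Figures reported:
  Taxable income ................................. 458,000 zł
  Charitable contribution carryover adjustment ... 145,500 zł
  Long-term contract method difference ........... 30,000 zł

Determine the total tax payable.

64,120 zł

Parallel minimum levy:
  Adjusted income: 458,000 zł + 145,500 zł + 30,000 zł = 633,500 zł
  Less exemption 108,000 zł → base 525,500 zł
  525,500 zł × 11% = 57,805 zł

Standard income tax:
  458,000 zł × 14% = 64,120 zł

64,120 zł > 57,805 zł, so the standard income tax governs.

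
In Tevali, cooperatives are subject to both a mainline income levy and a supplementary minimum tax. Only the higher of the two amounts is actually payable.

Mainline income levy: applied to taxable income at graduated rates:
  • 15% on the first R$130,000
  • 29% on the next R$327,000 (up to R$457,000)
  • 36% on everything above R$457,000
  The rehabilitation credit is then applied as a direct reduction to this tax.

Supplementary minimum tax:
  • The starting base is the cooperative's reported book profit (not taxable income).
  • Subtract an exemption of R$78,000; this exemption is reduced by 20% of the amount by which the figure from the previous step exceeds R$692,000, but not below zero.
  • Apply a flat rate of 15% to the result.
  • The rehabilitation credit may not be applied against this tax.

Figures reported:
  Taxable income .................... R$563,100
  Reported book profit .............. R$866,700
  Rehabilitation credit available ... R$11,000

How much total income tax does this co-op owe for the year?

Supplementary minimum tax:
  Base (reported book profit): R$866,700
  Exemption: R$78,000 − 20% × (R$866,700 − R$692,000) = R$78,000 − R$34,940 = R$43,060
  Base: R$866,700 − R$43,060 = R$823,640
  R$823,640 × 15% = R$123,546

Mainline income levy:
  R$130,000 × 15% = R$19,500
  R$327,000 × 29% = R$94,830
  R$106,100 × 36% = R$38,196
  → R$152,526
  Less rehabilitation credit R$11,000 → R$141,526

R$141,526 > R$123,546, so the mainline income levy governs.

R$141,526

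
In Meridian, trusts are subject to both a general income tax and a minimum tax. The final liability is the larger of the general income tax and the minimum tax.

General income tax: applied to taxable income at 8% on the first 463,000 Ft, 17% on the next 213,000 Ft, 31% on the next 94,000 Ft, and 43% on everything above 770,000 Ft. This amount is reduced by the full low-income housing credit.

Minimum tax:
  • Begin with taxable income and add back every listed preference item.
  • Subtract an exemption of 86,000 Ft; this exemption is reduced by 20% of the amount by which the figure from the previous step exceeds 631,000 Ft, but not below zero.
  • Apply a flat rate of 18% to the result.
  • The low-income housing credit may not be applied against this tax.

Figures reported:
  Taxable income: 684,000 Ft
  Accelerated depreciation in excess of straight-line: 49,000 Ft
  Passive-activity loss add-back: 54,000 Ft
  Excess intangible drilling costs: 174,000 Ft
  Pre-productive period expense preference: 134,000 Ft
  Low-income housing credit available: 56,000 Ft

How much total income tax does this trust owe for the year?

General income tax:
  463,000 Ft × 8% = 37,040 Ft
  213,000 Ft × 17% = 36,210 Ft
  8,000 Ft × 31% = 2,480 Ft
  → 75,730 Ft
  Less low-income housing credit 56,000 Ft → 19,730 Ft

Minimum tax:
  Adjusted income: 684,000 Ft + 49,000 Ft + 54,000 Ft + 174,000 Ft + 134,000 Ft = 1,095,000 Ft
  Exemption: 20% × (1,095,000 Ft − 631,000 Ft) = 92,800 Ft ≥ 86,000 Ft, so the exemption is fully phased out
  Base: 1,095,000 Ft − 0 Ft = 1,095,000 Ft
  1,095,000 Ft × 18% = 197,100 Ft

197,100 Ft > 19,730 Ft, so the minimum tax is the binding amount.

197,100 Ft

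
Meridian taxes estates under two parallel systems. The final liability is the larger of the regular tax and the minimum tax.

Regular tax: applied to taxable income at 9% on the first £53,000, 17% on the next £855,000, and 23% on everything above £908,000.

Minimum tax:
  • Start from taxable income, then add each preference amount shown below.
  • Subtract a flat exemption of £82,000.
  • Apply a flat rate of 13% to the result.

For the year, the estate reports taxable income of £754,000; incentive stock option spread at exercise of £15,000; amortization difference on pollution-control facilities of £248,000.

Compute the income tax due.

Minimum tax:
  Adjusted income: £754,000 + £15,000 + £248,000 = £1,017,000
  Less exemption £82,000 → base £935,000
  £935,000 × 13% = £121,550

Regular tax:
  £53,000 × 9% = £4,770
  £701,000 × 17% = £119,170
  → £123,940

£123,940 > £121,550, so the regular tax governs.

£123,940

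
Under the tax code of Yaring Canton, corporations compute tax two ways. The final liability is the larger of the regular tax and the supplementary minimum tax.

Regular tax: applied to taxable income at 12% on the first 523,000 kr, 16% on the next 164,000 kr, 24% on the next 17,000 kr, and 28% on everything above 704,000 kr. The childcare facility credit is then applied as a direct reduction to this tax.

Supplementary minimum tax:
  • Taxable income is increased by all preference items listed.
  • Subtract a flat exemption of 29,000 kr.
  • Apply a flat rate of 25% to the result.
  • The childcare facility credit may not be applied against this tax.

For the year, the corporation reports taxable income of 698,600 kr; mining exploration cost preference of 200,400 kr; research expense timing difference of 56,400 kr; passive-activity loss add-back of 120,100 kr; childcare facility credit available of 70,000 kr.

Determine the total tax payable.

Supplementary minimum tax:
  Adjusted income: 698,600 kr + 200,400 kr + 56,400 kr + 120,100 kr = 1,075,500 kr
  Less exemption 29,000 kr → base 1,046,500 kr
  1,046,500 kr × 25% = 261,625 kr

Regular tax:
  523,000 kr × 12% = 62,760 kr
  164,000 kr × 16% = 26,240 kr
  11,600 kr × 24% = 2,784 kr
  → 91,784 kr
  Less childcare facility credit 70,000 kr → 21,784 kr

261,625 kr > 21,784 kr, so the supplementary minimum tax is the binding amount.

261,625 kr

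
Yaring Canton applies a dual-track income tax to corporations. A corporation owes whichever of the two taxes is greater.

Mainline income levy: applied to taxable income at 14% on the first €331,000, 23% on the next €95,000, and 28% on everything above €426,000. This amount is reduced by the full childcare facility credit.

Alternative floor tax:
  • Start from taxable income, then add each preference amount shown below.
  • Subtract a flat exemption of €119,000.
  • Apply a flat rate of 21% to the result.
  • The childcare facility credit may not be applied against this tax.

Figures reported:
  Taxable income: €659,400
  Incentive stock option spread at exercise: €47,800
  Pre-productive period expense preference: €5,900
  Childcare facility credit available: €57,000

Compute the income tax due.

Alternative floor tax:
  Adjusted income: €659,400 + €47,800 + €5,900 = €713,100
  Less exemption €119,000 → base €594,100
  €594,100 × 21% = €124,761

Mainline income levy:
  €331,000 × 14% = €46,340
  €95,000 × 23% = €21,850
  €233,400 × 28% = €65,352
  → €133,542
  Less childcare facility credit €57,000 → €76,542

€124,761 > €76,542, so the alternative floor tax is the binding amount.

€124,761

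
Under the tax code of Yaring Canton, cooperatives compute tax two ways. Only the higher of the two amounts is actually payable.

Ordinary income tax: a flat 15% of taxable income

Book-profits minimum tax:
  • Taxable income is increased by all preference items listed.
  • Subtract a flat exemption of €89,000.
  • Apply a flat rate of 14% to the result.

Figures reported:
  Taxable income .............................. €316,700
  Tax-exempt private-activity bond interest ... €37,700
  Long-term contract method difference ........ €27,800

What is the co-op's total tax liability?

Book-profits minimum tax:
  Adjusted income: €316,700 + €37,700 + €27,800 = €382,200
  Less exemption €89,000 → base €293,200
  €293,200 × 14% = €41,048

Ordinary income tax:
  €316,700 × 15% = €47,505

€47,505 > €41,048, so the ordinary income tax governs.

€47,505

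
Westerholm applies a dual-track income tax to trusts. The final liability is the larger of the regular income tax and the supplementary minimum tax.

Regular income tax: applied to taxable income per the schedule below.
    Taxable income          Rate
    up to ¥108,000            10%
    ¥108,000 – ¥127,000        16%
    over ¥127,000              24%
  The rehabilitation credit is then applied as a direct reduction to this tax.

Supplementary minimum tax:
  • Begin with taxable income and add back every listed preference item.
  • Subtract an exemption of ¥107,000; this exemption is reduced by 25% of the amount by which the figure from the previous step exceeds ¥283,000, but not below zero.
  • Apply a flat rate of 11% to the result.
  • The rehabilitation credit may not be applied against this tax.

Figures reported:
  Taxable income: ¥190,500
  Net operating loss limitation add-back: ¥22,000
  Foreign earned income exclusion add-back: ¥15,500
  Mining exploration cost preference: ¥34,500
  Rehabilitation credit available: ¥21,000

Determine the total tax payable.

¥17,105

Supplementary minimum tax:
  Adjusted income: ¥190,500 + ¥22,000 + ¥15,500 + ¥34,500 = ¥262,500
  Exemption: ¥262,500 ≤ ¥283,000, so full ¥107,000 applies
  Base: ¥262,500 − ¥107,000 = ¥155,500
  ¥155,500 × 11% = ¥17,105

Regular income tax:
  ¥108,000 × 10% = ¥10,800
  ¥19,000 × 16% = ¥3,040
  ¥63,500 × 24% = ¥15,240
  → ¥29,080
  Less rehabilitation credit ¥21,000 → ¥8,080

¥17,105 > ¥8,080, so the supplementary minimum tax is the binding amount.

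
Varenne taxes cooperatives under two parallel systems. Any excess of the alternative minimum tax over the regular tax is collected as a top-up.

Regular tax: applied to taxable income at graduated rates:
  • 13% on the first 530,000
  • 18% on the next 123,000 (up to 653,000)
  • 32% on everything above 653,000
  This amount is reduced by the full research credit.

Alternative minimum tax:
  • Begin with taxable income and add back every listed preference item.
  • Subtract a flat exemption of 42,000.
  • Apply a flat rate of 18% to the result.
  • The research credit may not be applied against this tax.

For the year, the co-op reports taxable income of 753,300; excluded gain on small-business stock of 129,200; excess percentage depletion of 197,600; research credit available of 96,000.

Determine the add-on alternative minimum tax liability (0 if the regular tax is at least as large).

159,722

Alternative minimum tax:
  Adjusted income: 753,300 + 129,200 + 197,600 = 1,080,100
  Less exemption 42,000 → base 1,038,100
  1,038,100 × 18% = 186,858

Regular tax:
  530,000 × 13% = 68,900
  123,000 × 18% = 22,140
  100,300 × 32% = 32,096
  → 123,136
  Less research credit 96,000 → 27,136

Excess of alternative minimum tax over regular tax: 186,858 − 27,136 = 159,722.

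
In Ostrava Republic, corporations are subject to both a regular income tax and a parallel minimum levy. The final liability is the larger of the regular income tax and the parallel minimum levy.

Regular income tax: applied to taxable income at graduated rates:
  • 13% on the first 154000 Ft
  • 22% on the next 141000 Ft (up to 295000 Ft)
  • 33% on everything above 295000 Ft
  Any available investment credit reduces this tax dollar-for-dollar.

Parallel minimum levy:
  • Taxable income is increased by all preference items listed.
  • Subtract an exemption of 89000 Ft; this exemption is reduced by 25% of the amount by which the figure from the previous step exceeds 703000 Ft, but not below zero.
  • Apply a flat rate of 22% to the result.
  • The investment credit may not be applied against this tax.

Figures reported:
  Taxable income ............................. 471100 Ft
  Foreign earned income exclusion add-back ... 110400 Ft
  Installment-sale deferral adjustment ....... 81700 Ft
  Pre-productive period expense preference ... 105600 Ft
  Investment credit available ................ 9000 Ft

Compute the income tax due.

Parallel minimum levy:
  Adjusted income: 471100 Ft + 110400 Ft + 81700 Ft + 105600 Ft = 768800 Ft
  Exemption: 89000 Ft − 25% × (768800 Ft − 703000 Ft) = 89000 Ft − 16450 Ft = 72550 Ft
  Base: 768800 Ft − 72550 Ft = 696250 Ft
  696250 Ft × 22% = 153175 Ft

Regular income tax:
  154000 Ft × 13% = 20020 Ft
  141000 Ft × 22% = 31020 Ft
  176100 Ft × 33% = 58113 Ft
  → 109153 Ft
  Less investment credit 9000 Ft → 100153 Ft

153175 Ft > 100153 Ft, so the parallel minimum levy is the binding amount.

153175 Ft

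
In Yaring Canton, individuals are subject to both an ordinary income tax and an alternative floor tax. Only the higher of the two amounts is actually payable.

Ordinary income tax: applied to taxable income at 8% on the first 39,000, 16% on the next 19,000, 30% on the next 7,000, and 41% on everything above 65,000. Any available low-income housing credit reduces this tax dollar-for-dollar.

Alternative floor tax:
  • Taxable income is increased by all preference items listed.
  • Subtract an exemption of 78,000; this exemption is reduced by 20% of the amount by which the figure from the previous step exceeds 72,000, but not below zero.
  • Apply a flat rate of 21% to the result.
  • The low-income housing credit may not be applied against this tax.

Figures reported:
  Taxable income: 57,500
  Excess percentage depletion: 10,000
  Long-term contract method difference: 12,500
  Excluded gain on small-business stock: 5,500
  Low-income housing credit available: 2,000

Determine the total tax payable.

Ordinary income tax:
  39,000 × 8% = 3,120
  18,500 × 16% = 2,960
  → 6,080
  Less low-income housing credit 2,000 → 4,080

Alternative floor tax:
  Adjusted income: 57,500 + 10,000 + 12,500 + 5,500 = 85,500
  Exemption: 78,000 − 20% × (85,500 − 72,000) = 78,000 − 2,700 = 75,300
  Base: 85,500 − 75,300 = 10,200
  10,200 × 21% = 2,142

4,080 > 2,142, so the ordinary income tax governs.

4,080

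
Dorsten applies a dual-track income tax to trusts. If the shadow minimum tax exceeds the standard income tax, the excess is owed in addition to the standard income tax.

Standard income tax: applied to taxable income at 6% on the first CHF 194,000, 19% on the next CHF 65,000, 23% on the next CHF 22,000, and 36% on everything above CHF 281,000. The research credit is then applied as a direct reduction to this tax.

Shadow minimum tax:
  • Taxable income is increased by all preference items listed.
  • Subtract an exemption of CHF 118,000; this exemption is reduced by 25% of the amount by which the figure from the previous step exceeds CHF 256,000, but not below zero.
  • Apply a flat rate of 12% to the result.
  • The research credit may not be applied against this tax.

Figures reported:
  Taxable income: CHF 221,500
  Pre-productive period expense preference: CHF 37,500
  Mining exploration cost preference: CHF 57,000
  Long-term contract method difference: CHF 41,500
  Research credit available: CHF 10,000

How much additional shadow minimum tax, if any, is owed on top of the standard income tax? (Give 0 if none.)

CHF 24,920

Shadow minimum tax:
  Adjusted income: CHF 221,500 + CHF 37,500 + CHF 57,000 + CHF 41,500 = CHF 357,500
  Exemption: CHF 118,000 − 25% × (CHF 357,500 − CHF 256,000) = CHF 118,000 − CHF 25,375 = CHF 92,625
  Base: CHF 357,500 − CHF 92,625 = CHF 264,875
  CHF 264,875 × 12% = CHF 31,785

Standard income tax:
  CHF 194,000 × 6% = CHF 11,640
  CHF 27,500 × 19% = CHF 5,225
  → CHF 16,865
  Less research credit CHF 10,000 → CHF 6,865

Excess of shadow minimum tax over standard income tax: CHF 31,785 − CHF 6,865 = CHF 24,920.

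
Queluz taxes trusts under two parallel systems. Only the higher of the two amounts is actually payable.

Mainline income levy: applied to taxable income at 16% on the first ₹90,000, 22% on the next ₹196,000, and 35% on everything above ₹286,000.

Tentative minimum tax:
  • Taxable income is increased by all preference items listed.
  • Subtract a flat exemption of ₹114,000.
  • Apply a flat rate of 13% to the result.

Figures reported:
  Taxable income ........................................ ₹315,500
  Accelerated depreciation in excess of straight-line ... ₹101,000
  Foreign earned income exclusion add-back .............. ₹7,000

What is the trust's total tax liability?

Mainline income levy:
  ₹90,000 × 16% = ₹14,400
  ₹196,000 × 22% = ₹43,120
  ₹29,500 × 35% = ₹10,325
  → ₹67,845

Tentative minimum tax:
  Adjusted income: ₹315,500 + ₹101,000 + ₹7,000 = ₹423,500
  Less exemption ₹114,000 → base ₹309,500
  ₹309,500 × 13% = ₹40,235

₹67,845 > ₹40,235, so the mainline income levy governs.

₹67,845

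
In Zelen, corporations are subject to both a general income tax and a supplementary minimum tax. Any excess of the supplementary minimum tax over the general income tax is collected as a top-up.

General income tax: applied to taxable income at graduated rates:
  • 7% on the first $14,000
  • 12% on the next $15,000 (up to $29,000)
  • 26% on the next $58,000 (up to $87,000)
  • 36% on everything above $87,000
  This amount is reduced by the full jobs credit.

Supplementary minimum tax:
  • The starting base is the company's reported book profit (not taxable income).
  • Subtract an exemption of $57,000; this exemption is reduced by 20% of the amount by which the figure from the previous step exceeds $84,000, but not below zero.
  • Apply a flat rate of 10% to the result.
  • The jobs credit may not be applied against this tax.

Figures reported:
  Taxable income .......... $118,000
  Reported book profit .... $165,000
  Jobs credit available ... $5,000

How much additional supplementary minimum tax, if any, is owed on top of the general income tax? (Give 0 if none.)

General income tax:
  $14,000 × 7% = $980
  $15,000 × 12% = $1,800
  $58,000 × 26% = $15,080
  $31,000 × 36% = $11,160
  → $29,020
  Less jobs credit $5,000 → $24,020

Supplementary minimum tax:
  Base (reported book profit): $165,000
  Exemption: $57,000 − 20% × ($165,000 − $84,000) = $57,000 − $16,200 = $40,800
  Base: $165,000 − $40,800 = $124,200
  $124,200 × 10% = $12,420

$12,420 ≤ $24,020, so no add-on is due.

$0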